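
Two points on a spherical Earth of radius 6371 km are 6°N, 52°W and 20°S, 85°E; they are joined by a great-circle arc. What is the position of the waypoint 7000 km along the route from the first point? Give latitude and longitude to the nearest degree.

≈ 17°S, 7°E

The haversine formula gives a central angle δ ≈ 2.373 rad (136.0°) between the endpoints. The total great-circle distance is δ·R ≈ 2.373 × 6371 ≈ 15122 km, so the target fraction is f = 7000/15122 ≈ 0.463.
Interpolate at f ≈ 0.463 with slerp weights a = sin((1−f)δ)/sin δ ≈ 1.377, b = sin(fδ)/sin δ ≈ 1.282.
p = a·p₁ + b·p₂ ≈ (0.948, 0.121, -0.295); φ = arcsin(p_z) ≈ -17.13°, λ = atan2(p_y, p_x) ≈ 7.28°.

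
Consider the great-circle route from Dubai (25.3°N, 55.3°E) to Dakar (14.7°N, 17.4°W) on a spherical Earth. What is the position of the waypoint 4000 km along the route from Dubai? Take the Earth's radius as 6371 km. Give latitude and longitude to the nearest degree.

≈ 24°N, 16°E

Write both endpoints as unit vectors p₁, p₂ with components (cos φ cos λ, cos φ sin λ, sin φ).
The central angle between the endpoints is δ = arccos(p₁·p₂) ≈ 1.193 rad (68.4°). The total great-circle distance is δ·R ≈ 1.193 × 6371 ≈ 7603 km, so the target fraction is f = 4000/7603 ≈ 0.526.
Interpolate at f ≈ 0.526 with slerp weights a = sin((1−f)δ)/sin δ ≈ 0.576, b = sin(fδ)/sin δ ≈ 0.632.
p = a·p₁ + b·p₂ ≈ (0.880, 0.246, 0.407); φ = arcsin(p_z) ≈ 24.00°, λ = atan2(p_y, p_x) ≈ 15.60°.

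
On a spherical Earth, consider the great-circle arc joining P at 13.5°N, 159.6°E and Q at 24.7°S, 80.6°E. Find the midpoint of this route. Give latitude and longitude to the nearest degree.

Convert each endpoint to a unit vector on the sphere (x = cos φ cos λ, y = cos φ sin λ, z = sin φ).
The central angle between the endpoints is δ = arccos(p₁·p₂) ≈ 1.500 rad (85.9°).
Interpolate at f = 1/2 with slerp weights a = sin((1−f)δ)/sin δ ≈ 0.683, b = sin(fδ)/sin δ ≈ 0.683.
p = a·p₁ + b·p₂ ≈ (-0.521, 0.844, -0.126); φ = arcsin(p_z) ≈ -7.24°, λ = atan2(p_y, p_x) ≈ 121.70°.

≈ 7°S, 122°E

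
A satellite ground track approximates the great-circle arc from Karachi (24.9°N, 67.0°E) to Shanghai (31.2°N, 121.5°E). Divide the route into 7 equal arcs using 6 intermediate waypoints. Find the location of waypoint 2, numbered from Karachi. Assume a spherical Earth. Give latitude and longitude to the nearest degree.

The haversine formula gives a central angle δ ≈ 0.838 rad (48.0°) between the endpoints.
Interpolate at f = 2/7 with slerp weights a = sin((1−f)δ)/sin δ ≈ 0.758, b = sin(fδ)/sin δ ≈ 0.319.
p = a·p₁ + b·p₂ ≈ (0.126, 0.866, 0.484); φ = arcsin(p_z) ≈ 28.98°, λ = atan2(p_y, p_x) ≈ 81.71°.

≈ 29°N, 82°E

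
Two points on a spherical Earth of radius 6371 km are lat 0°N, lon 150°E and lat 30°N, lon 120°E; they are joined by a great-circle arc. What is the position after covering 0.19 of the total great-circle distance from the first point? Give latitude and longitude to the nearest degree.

Write both endpoints as unit vectors p₁, p₂ with components (cos φ cos λ, cos φ sin λ, sin φ).
The central angle between the endpoints is δ = arccos(p₁·p₂) ≈ 0.723 rad (41.4°).
Interpolate at f = 0.19 with slerp weights a = sin((1−f)δ)/sin δ ≈ 0.835, b = sin(fδ)/sin δ ≈ 0.207.
p = a·p₁ + b·p₂ ≈ (-0.813, 0.573, 0.103); φ = arcsin(p_z) ≈ 5.94°, λ = atan2(p_y, p_x) ≈ 144.83°.

≈ lat 6°N, lon 145°E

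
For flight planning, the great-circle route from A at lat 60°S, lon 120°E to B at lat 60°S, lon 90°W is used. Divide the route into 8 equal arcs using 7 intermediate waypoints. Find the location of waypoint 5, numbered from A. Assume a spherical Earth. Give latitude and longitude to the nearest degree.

≈ lat 79°S, lon 124°W

Convert each endpoint to a unit vector on the sphere (x = cos φ cos λ, y = cos φ sin λ, z = sin φ).
The central angle between the endpoints is δ = arccos(p₁·p₂) ≈ 1.008 rad (57.8°).
Interpolate at f = 5/8 with slerp weights a = sin((1−f)δ)/sin δ ≈ 0.436, b = sin(fδ)/sin δ ≈ 0.697.
p = a·p₁ + b·p₂ ≈ (-0.109, -0.159, -0.981); φ = arcsin(p_z) ≈ -78.87°, λ = atan2(p_y, p_x) ≈ -124.40°.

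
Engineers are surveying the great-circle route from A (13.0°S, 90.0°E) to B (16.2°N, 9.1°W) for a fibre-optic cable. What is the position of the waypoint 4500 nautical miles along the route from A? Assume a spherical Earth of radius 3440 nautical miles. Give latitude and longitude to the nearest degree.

Write both endpoints as unit vectors p₁, p₂ with components (cos φ cos λ, cos φ sin λ, sin φ).
The central angle between the endpoints is δ = arccos(p₁·p₂) ≈ 1.783 rad (102.2°). The total great-circle distance is δ·R ≈ 1.783 × 3440 ≈ 6134 nmi, so the target fraction is f = 4500/6134 ≈ 0.734.
Interpolate at f ≈ 0.734 with slerp weights a = sin((1−f)δ)/sin δ ≈ 0.468, b = sin(fδ)/sin δ ≈ 0.988.
p = a·p₁ + b·p₂ ≈ (0.937, 0.306, 0.170); φ = arcsin(p_z) ≈ 9.81°, λ = atan2(p_y, p_x) ≈ 18.08°.

≈ (10°N, 18°E)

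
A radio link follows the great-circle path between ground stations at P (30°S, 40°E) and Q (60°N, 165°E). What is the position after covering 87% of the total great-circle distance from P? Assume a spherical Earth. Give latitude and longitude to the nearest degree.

≈ (60°N, 130°E)

Write both endpoints as unit vectors p₁, p₂ with components (cos φ cos λ, cos φ sin λ, sin φ).
The central angle between the endpoints is δ = arccos(p₁·p₂) ≈ 2.320 rad (133.0°).
Interpolate at f = 0.87 with slerp weights a = sin((1−f)δ)/sin δ ≈ 0.406, b = sin(fδ)/sin δ ≈ 1.231.
p = a·p₁ + b·p₂ ≈ (-0.325, 0.385, 0.863); φ = arcsin(p_z) ≈ 59.71°, λ = atan2(p_y, p_x) ≈ 130.18°.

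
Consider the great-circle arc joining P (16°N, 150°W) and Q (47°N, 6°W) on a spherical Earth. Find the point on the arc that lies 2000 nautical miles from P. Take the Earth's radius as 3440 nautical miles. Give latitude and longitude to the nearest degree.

≈ (45°N, 131°W)

From cos δ = sin φ₁ sin φ₂ + cos φ₁ cos φ₂ cos Δλ, the central angle is δ ≈ 1.906 rad (109.2°). The total great-circle distance is δ·R ≈ 1.906 × 3440 ≈ 6556 nmi, so the target fraction is f = 2000/6556 ≈ 0.305.
Interpolate at f ≈ 0.305 with slerp weights a = sin((1−f)δ)/sin δ ≈ 1.027, b = sin(fδ)/sin δ ≈ 0.582.
p = a·p₁ + b·p₂ ≈ (-0.460, -0.535, 0.708); φ = arcsin(p_z) ≈ 45.10°, λ = atan2(p_y, p_x) ≈ -130.72°.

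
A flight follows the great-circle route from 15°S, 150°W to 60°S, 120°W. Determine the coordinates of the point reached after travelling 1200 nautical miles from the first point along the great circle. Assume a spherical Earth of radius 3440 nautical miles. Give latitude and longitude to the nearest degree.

The haversine formula gives a central angle δ ≈ 0.873 rad (50.0°) between the endpoints. The total great-circle distance is δ·R ≈ 0.873 × 3440 ≈ 3004 nmi, so the target fraction is f = 1200/3004 ≈ 0.400.
Interpolate at f ≈ 0.400 with slerp weights a = sin((1−f)δ)/sin δ ≈ 0.653, b = sin(fδ)/sin δ ≈ 0.446.
p = a·p₁ + b·p₂ ≈ (-0.658, -0.509, -0.555); φ = arcsin(p_z) ≈ -33.73°, λ = atan2(p_y, p_x) ≈ -142.29°.

≈ 34°S, 142°W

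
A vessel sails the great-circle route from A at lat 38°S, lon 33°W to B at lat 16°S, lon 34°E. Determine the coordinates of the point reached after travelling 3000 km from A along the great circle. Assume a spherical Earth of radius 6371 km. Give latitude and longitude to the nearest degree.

≈ lat 33°S, lon 0°E

Write both endpoints as unit vectors p₁, p₂ with components (cos φ cos λ, cos φ sin λ, sin φ).
The central angle between the endpoints is δ = arccos(p₁·p₂) ≈ 1.086 rad (62.2°). The total great-circle distance is δ·R ≈ 1.086 × 6371 ≈ 6921 km, so the target fraction is f = 3000/6921 ≈ 0.433.
Interpolate at f ≈ 0.433 with slerp weights a = sin((1−f)δ)/sin δ ≈ 0.652, b = sin(fδ)/sin δ ≈ 0.513.
p = a·p₁ + b·p₂ ≈ (0.840, -0.004, -0.543); φ = arcsin(p_z) ≈ -32.89°, λ = atan2(p_y, p_x) ≈ -0.30°.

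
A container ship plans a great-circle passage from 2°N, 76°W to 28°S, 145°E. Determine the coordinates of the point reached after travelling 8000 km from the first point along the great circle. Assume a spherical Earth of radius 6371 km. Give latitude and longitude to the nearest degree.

≈ 35°S, 142°W

Write both endpoints as unit vectors p₁, p₂ with components (cos φ cos λ, cos φ sin λ, sin φ).
The central angle between the endpoints is δ = arccos(p₁·p₂) ≈ 2.322 rad (133.0°). The total great-circle distance is δ·R ≈ 2.322 × 6371 ≈ 14792 km, so the target fraction is f = 8000/14792 ≈ 0.541.
Interpolate at f ≈ 0.541 with slerp weights a = sin((1−f)δ)/sin δ ≈ 1.197, b = sin(fδ)/sin δ ≈ 1.301.
p = a·p₁ + b·p₂ ≈ (-0.651, -0.502, -0.569); φ = arcsin(p_z) ≈ -34.67°, λ = atan2(p_y, p_x) ≈ -142.35°.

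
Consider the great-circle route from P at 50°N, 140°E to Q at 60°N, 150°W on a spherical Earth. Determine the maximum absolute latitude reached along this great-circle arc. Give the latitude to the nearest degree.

≈ 62°N

The great circle lies in the plane with unit normal n̂ = (p₁ × p₂)/|p₁ × p₂|.
Here n̂_z ≈ +0.476; the vertex latitude is φ_max = arccos|n̂_z| ≈ 61.6°.
Check via Clairaut: cos φ_max = |cos φ₁| · sin C = cos(50.0°)·sin(47.8°) ≈ 0.476, again giving ≈ 61.6°.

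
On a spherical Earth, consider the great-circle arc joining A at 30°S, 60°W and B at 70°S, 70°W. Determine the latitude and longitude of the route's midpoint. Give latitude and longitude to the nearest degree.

The haversine formula gives a central angle δ ≈ 0.705 rad (40.4°) between the endpoints.
Interpolate at f = 1/2 with slerp weights a = sin((1−f)δ)/sin δ ≈ 0.533, b = sin(fδ)/sin δ ≈ 0.533.
p = a·p₁ + b·p₂ ≈ (0.293, -0.571, -0.767); φ = arcsin(p_z) ≈ -50.09°, λ = atan2(p_y, p_x) ≈ -62.83°.

≈ 50°S, 63°W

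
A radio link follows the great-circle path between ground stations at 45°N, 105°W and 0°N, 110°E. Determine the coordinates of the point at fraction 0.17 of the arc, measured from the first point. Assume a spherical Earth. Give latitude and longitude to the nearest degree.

≈ 57°N, 133°W

Convert each endpoint to a unit vector on the sphere (x = cos φ cos λ, y = cos φ sin λ, z = sin φ).
The central angle between the endpoints is δ = arccos(p₁·p₂) ≈ 2.189 rad (125.4°).
Interpolate at f = 0.17 with slerp weights a = sin((1−f)δ)/sin δ ≈ 1.190, b = sin(fδ)/sin δ ≈ 0.446.
p = a·p₁ + b·p₂ ≈ (-0.370, -0.394, 0.841); φ = arcsin(p_z) ≈ 57.29°, λ = atan2(p_y, p_x) ≈ -133.25°.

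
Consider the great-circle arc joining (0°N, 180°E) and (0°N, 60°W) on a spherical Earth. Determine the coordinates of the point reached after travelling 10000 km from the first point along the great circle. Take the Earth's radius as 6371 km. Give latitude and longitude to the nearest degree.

The haversine formula gives a central angle δ ≈ 2.094 rad (120.0°) between the endpoints. The total great-circle distance is δ·R ≈ 2.094 × 6371 ≈ 13343 km, so the target fraction is f = 10000/13343 ≈ 0.749.
Interpolate at f ≈ 0.749 with slerp weights a = sin((1−f)δ)/sin δ ≈ 0.579, b = sin(fδ)/sin δ ≈ 1.155.
p = a·p₁ + b·p₂ ≈ (-0.001, -1.000, 0.000); φ = arcsin(p_z) ≈ 0.00°, λ = atan2(p_y, p_x) ≈ -90.07°.

≈ (0°N, 90°W)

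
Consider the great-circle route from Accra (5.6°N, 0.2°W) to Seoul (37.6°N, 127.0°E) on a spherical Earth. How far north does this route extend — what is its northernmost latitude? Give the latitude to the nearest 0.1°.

≈ 46.3°N

The great circle lies in the plane with unit normal n̂ = (p₁ × p₂)/|p₁ × p₂|.
Here n̂_z ≈ +0.691; the vertex latitude is φ_max = arccos|n̂_z| ≈ 46.3°.
Check via Clairaut: cos φ_max = |cos φ₁| · sin C = cos(5.6°)·sin(44.0°) ≈ 0.691, again giving ≈ 46.3°.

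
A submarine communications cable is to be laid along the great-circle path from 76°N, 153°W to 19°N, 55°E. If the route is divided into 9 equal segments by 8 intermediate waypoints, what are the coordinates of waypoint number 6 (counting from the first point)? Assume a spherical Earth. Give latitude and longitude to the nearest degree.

≈ 47°N, 59°E

Convert each endpoint to a unit vector on the sphere (x = cos φ cos λ, y = cos φ sin λ, z = sin φ).
The central angle between the endpoints is δ = arccos(p₁·p₂) ≈ 1.457 rad (83.5°).
Interpolate at f = 6/9 with slerp weights a = sin((1−f)δ)/sin δ ≈ 0.470, b = sin(fδ)/sin δ ≈ 0.831.
p = a·p₁ + b·p₂ ≈ (0.349, 0.592, 0.726); φ = arcsin(p_z) ≈ 46.58°, λ = atan2(p_y, p_x) ≈ 59.45°.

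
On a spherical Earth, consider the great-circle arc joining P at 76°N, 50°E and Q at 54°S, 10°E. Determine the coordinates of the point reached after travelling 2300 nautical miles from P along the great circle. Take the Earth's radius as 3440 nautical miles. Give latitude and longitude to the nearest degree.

Write both endpoints as unit vectors p₁, p₂ with components (cos φ cos λ, cos φ sin λ, sin φ).
The central angle between the endpoints is δ = arccos(p₁·p₂) ≈ 2.313 rad (132.5°). The total great-circle distance is δ·R ≈ 2.313 × 3440 ≈ 7957 nmi, so the target fraction is f = 2300/7957 ≈ 0.289.
Interpolate at f ≈ 0.289 with slerp weights a = sin((1−f)δ)/sin δ ≈ 1.353, b = sin(fδ)/sin δ ≈ 0.841.
p = a·p₁ + b·p₂ ≈ (0.697, 0.337, 0.633); φ = arcsin(p_z) ≈ 39.24°, λ = atan2(p_y, p_x) ≈ 25.77°.

≈ 39°N, 26°E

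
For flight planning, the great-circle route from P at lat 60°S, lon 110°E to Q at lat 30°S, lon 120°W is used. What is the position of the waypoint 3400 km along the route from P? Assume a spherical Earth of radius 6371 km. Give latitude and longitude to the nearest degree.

Convert each endpoint to a unit vector on the sphere (x = cos φ cos λ, y = cos φ sin λ, z = sin φ).
The central angle between the endpoints is δ = arccos(p₁·p₂) ≈ 1.415 rad (81.1°). The total great-circle distance is δ·R ≈ 1.415 × 6371 ≈ 9018 km, so the target fraction is f = 3400/9018 ≈ 0.377.
Interpolate at f ≈ 0.377 with slerp weights a = sin((1−f)δ)/sin δ ≈ 0.781, b = sin(fδ)/sin δ ≈ 0.515.
p = a·p₁ + b·p₂ ≈ (-0.357, -0.019, -0.934); φ = arcsin(p_z) ≈ -69.08°, λ = atan2(p_y, p_x) ≈ -176.94°.

≈ lat 69°S, lon 177°W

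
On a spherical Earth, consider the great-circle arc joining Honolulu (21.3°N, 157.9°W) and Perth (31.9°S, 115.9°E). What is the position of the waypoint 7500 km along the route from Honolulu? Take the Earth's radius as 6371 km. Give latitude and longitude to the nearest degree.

Convert each endpoint to a unit vector on the sphere (x = cos φ cos λ, y = cos φ sin λ, z = sin φ).
The central angle between the endpoints is δ = arccos(p₁·p₂) ≈ 1.711 rad (98.0°). The total great-circle distance is δ·R ≈ 1.711 × 6371 ≈ 10899 km, so the target fraction is f = 7500/10899 ≈ 0.688.
Interpolate at f ≈ 0.688 with slerp weights a = sin((1−f)δ)/sin δ ≈ 0.514, b = sin(fδ)/sin δ ≈ 0.933.
p = a·p₁ + b·p₂ ≈ (-0.789, 0.532, -0.306); φ = arcsin(p_z) ≈ -17.83°, λ = atan2(p_y, p_x) ≈ 146.01°.

≈ 18°S, 146°E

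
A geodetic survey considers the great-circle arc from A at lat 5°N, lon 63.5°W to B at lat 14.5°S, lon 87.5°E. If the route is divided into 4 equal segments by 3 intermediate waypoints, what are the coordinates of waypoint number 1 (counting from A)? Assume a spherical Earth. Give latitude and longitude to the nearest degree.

≈ lat 8°S, lon 28°W

The haversine formula gives a central angle δ ≈ 2.617 rad (149.9°) between the endpoints.
Interpolate at f = 1/4 with slerp weights a = sin((1−f)δ)/sin δ ≈ 1.844, b = sin(fδ)/sin δ ≈ 1.214.
p = a·p₁ + b·p₂ ≈ (0.871, -0.470, -0.143); φ = arcsin(p_z) ≈ -8.24°, λ = atan2(p_y, p_x) ≈ -28.34°.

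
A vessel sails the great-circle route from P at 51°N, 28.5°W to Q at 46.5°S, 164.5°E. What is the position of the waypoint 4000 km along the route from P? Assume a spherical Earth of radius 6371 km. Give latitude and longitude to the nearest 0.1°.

≈ 50.5°N, 86.9°W

Convert each endpoint to a unit vector on the sphere (x = cos φ cos λ, y = cos φ sin λ, z = sin φ).
The central angle between the endpoints is δ = arccos(p₁·p₂) ≈ 2.973 rad (170.3°). The total great-circle distance is δ·R ≈ 2.973 × 6371 ≈ 18941 km, so the target fraction is f = 4000/18941 ≈ 0.211.
Interpolate at f ≈ 0.211 with slerp weights a = sin((1−f)δ)/sin δ ≈ 4.259, b = sin(fδ)/sin δ ≈ 3.500.
p = a·p₁ + b·p₂ ≈ (0.034, -0.635, 0.772); φ = arcsin(p_z) ≈ 50.49°, λ = atan2(p_y, p_x) ≈ -86.92°.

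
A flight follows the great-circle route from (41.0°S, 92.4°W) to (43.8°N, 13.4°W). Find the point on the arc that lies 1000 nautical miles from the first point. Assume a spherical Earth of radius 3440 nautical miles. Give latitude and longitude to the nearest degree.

Write both endpoints as unit vectors p₁, p₂ with components (cos φ cos λ, cos φ sin λ, sin φ).
The central angle between the endpoints is δ = arccos(p₁·p₂) ≈ 1.929 rad (110.5°). The total great-circle distance is δ·R ≈ 1.929 × 3440 ≈ 6634 nmi, so the target fraction is f = 1000/6634 ≈ 0.151.
Interpolate at f ≈ 0.151 with slerp weights a = sin((1−f)δ)/sin δ ≈ 1.065, b = sin(fδ)/sin δ ≈ 0.306.
p = a·p₁ + b·p₂ ≈ (0.181, -0.854, -0.487); φ = arcsin(p_z) ≈ -29.15°, λ = atan2(p_y, p_x) ≈ -78.03°.

≈ (29°S, 78°W)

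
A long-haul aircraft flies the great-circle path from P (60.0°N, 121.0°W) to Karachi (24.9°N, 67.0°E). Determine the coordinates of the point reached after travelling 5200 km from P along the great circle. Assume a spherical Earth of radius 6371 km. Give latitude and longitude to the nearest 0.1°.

≈ (72.7°N, 77.0°E)

Convert each endpoint to a unit vector on the sphere (x = cos φ cos λ, y = cos φ sin λ, z = sin φ).
The central angle between the endpoints is δ = arccos(p₁·p₂) ≈ 1.655 rad (94.8°). The total great-circle distance is δ·R ≈ 1.655 × 6371 ≈ 10546 km, so the target fraction is f = 5200/10546 ≈ 0.493.
Interpolate at f ≈ 0.493 with slerp weights a = sin((1−f)δ)/sin δ ≈ 0.747, b = sin(fδ)/sin δ ≈ 0.731.
p = a·p₁ + b·p₂ ≈ (0.067, 0.290, 0.955); φ = arcsin(p_z) ≈ 72.66°, λ = atan2(p_y, p_x) ≈ 77.04°.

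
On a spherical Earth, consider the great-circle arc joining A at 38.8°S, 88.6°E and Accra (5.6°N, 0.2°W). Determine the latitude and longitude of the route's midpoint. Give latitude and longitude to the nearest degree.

≈ 23°S, 37°E

Convert each endpoint to a unit vector on the sphere (x = cos φ cos λ, y = cos φ sin λ, z = sin φ).
The central angle between the endpoints is δ = arccos(p₁·p₂) ≈ 1.616 rad (92.6°).
Interpolate at f = 1/2 with slerp weights a = sin((1−f)δ)/sin δ ≈ 0.724, b = sin(fδ)/sin δ ≈ 0.724.
p = a·p₁ + b·p₂ ≈ (0.734, 0.561, -0.383); φ = arcsin(p_z) ≈ -22.51°, λ = atan2(p_y, p_x) ≈ 37.41°.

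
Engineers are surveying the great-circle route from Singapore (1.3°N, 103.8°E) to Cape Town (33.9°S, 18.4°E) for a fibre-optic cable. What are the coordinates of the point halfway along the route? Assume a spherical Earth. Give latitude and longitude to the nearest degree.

The haversine formula gives a central angle δ ≈ 1.517 rad (86.9°) between the endpoints.
Interpolate at f = 1/2 with slerp weights a = sin((1−f)δ)/sin δ ≈ 0.689, b = sin(fδ)/sin δ ≈ 0.689.
p = a·p₁ + b·p₂ ≈ (0.378, 0.849, -0.369); φ = arcsin(p_z) ≈ -21.63°, λ = atan2(p_y, p_x) ≈ 65.99°.

≈ (22°S, 66°E)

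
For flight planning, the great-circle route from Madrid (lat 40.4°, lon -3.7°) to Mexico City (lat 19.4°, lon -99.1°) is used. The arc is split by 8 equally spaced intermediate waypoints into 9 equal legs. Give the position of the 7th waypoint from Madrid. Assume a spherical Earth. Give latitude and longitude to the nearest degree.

≈ lat 30°, lon -83°

Convert each endpoint to a unit vector on the sphere (x = cos φ cos λ, y = cos φ sin λ, z = sin φ).
The central angle between the endpoints is δ = arccos(p₁·p₂) ≈ 1.423 rad (81.5°).
Interpolate at f = 7/9 with slerp weights a = sin((1−f)δ)/sin δ ≈ 0.314, b = sin(fδ)/sin δ ≈ 0.904.
p = a·p₁ + b·p₂ ≈ (0.104, -0.857, 0.504); φ = arcsin(p_z) ≈ 30.27°, λ = atan2(p_y, p_x) ≈ -83.08°.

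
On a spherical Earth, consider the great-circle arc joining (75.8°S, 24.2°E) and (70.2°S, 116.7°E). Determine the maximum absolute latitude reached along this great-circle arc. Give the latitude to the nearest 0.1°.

≈ 78.5°S

The great circle lies in the plane with unit normal n̂ = (p₁ × p₂)/|p₁ × p₂|.
Here n̂_z ≈ +0.199; the vertex latitude is φ_max = arccos|n̂_z| ≈ 78.5°.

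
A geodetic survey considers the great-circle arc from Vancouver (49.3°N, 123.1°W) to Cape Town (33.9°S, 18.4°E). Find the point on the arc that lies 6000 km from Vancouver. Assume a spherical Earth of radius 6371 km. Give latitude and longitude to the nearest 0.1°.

The haversine formula gives a central angle δ ≈ 2.580 rad (147.8°) between the endpoints. The total great-circle distance is δ·R ≈ 2.580 × 6371 ≈ 16437 km, so the target fraction is f = 6000/16437 ≈ 0.365.
Interpolate at f ≈ 0.365 with slerp weights a = sin((1−f)δ)/sin δ ≈ 1.874, b = sin(fδ)/sin δ ≈ 1.519.
p = a·p₁ + b·p₂ ≈ (0.529, -0.626, 0.574); φ = arcsin(p_z) ≈ 35.00°, λ = atan2(p_y, p_x) ≈ -49.80°.

≈ (35.0°N, 49.8°W)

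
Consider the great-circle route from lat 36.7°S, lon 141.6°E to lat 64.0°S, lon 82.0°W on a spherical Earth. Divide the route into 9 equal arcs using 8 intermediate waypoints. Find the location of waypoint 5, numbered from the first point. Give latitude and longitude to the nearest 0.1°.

≈ lat 71.8°S, lon 177.1°W

The haversine formula gives a central angle δ ≈ 1.284 rad (73.6°) between the endpoints.
Interpolate at f = 5/9 with slerp weights a = sin((1−f)δ)/sin δ ≈ 0.563, b = sin(fδ)/sin δ ≈ 0.682.
p = a·p₁ + b·p₂ ≈ (-0.312, -0.016, -0.950); φ = arcsin(p_z) ≈ -71.78°, λ = atan2(p_y, p_x) ≈ -177.13°.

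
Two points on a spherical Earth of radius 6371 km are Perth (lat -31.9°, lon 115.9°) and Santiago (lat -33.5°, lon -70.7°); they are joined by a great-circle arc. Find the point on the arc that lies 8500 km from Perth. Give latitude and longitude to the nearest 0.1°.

≈ lat -70.8°, lon -82.3°

Convert each endpoint to a unit vector on the sphere (x = cos φ cos λ, y = cos φ sin λ, z = sin φ).
The central angle between the endpoints is δ = arccos(p₁·p₂) ≈ 1.995 rad (114.3°). The total great-circle distance is δ·R ≈ 1.995 × 6371 ≈ 12710 km, so the target fraction is f = 8500/12710 ≈ 0.669.
Interpolate at f ≈ 0.669 with slerp weights a = sin((1−f)δ)/sin δ ≈ 0.673, b = sin(fδ)/sin δ ≈ 1.067.
p = a·p₁ + b·p₂ ≈ (0.044, -0.325, -0.945); φ = arcsin(p_z) ≈ -70.84°, λ = atan2(p_y, p_x) ≈ -82.25°.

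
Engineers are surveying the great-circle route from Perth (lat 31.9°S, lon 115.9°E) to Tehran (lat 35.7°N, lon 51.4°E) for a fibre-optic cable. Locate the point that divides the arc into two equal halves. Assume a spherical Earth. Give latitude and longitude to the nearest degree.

Convert each endpoint to a unit vector on the sphere (x = cos φ cos λ, y = cos φ sin λ, z = sin φ).
The central angle between the endpoints is δ = arccos(p₁·p₂) ≈ 1.582 rad (90.7°).
Interpolate at f = 1/2 with slerp weights a = sin((1−f)δ)/sin δ ≈ 0.711, b = sin(fδ)/sin δ ≈ 0.711.
p = a·p₁ + b·p₂ ≈ (0.097, 0.995, 0.039); φ = arcsin(p_z) ≈ 2.25°, λ = atan2(p_y, p_x) ≈ 84.45°.

≈ lat 2°N, lon 84°E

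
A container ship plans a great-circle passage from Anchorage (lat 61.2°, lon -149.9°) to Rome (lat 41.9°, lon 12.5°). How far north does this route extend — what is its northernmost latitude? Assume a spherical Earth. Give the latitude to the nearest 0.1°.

≈ 83.6°

The great circle lies in the plane with unit normal n̂ = (p₁ × p₂)/|p₁ × p₂|.
Here n̂_z ≈ +0.112; the vertex latitude is φ_max = arccos|n̂_z| ≈ 83.6°.
Check via Clairaut: cos φ_max = |cos φ₁| · sin C = cos(61.2°)·sin(13.4°) ≈ 0.112, again giving ≈ 83.6°.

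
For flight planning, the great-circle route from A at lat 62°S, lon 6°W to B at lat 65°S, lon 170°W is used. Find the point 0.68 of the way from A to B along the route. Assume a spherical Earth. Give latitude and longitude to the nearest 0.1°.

Convert each endpoint to a unit vector on the sphere (x = cos φ cos λ, y = cos φ sin λ, z = sin φ).
The central angle between the endpoints is δ = arccos(p₁·p₂) ≈ 0.915 rad (52.4°).
Interpolate at f = 0.68 with slerp weights a = sin((1−f)δ)/sin δ ≈ 0.364, b = sin(fδ)/sin δ ≈ 0.735.
p = a·p₁ + b·p₂ ≈ (-0.136, -0.072, -0.988); φ = arcsin(p_z) ≈ -81.15°, λ = atan2(p_y, p_x) ≈ -152.16°.

≈ lat 81.2°S, lon 152.2°W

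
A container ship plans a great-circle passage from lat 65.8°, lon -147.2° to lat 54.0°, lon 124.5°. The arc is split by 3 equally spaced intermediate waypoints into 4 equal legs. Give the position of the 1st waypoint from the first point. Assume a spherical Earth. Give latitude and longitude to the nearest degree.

The haversine formula gives a central angle δ ≈ 0.730 rad (41.8°) between the endpoints.
Interpolate at f = 1/4 with slerp weights a = sin((1−f)δ)/sin δ ≈ 0.781, b = sin(fδ)/sin δ ≈ 0.272.
p = a·p₁ + b·p₂ ≈ (-0.360, -0.042, 0.932); φ = arcsin(p_z) ≈ 68.78°, λ = atan2(p_y, p_x) ≈ -173.42°.

≈ lat 69°, lon -173°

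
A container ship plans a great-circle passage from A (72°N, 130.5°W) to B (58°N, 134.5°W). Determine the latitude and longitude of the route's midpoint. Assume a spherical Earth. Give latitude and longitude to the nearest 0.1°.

≈ (65.0°N, 133.0°W)

Write both endpoints as unit vectors p₁, p₂ with components (cos φ cos λ, cos φ sin λ, sin φ).
The central angle between the endpoints is δ = arccos(p₁·p₂) ≈ 0.246 rad (14.1°).
Interpolate at f = 1/2 with slerp weights a = sin((1−f)δ)/sin δ ≈ 0.504, b = sin(fδ)/sin δ ≈ 0.504.
p = a·p₁ + b·p₂ ≈ (-0.288, -0.309, 0.906); φ = arcsin(p_z) ≈ 65.01°, λ = atan2(p_y, p_x) ≈ -133.03°.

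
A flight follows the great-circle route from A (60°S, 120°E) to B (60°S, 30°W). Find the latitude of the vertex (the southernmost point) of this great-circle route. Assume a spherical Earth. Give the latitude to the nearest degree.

The great circle lies in the plane with unit normal n̂ = (p₁ × p₂)/|p₁ × p₂|.
Here n̂_z ≈ -0.148; the vertex latitude is φ_max = arccos|n̂_z| ≈ 81.5°.
Check via Clairaut: cos φ_max = |cos φ₁| · sin C = cos(60.0°)·sin(162.8°) ≈ 0.148, again giving ≈ 81.5°.

≈ 82°S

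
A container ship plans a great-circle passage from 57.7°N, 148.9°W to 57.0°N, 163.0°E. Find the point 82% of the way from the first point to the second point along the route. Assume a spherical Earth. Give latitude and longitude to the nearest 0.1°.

Write both endpoints as unit vectors p₁, p₂ with components (cos φ cos λ, cos φ sin λ, sin φ).
The central angle between the endpoints is δ = arccos(p₁·p₂) ≈ 0.444 rad (25.4°).
Interpolate at f = 0.82 with slerp weights a = sin((1−f)δ)/sin δ ≈ 0.186, b = sin(fδ)/sin δ ≈ 0.829.
p = a·p₁ + b·p₂ ≈ (-0.517, 0.081, 0.852); φ = arcsin(p_z) ≈ 58.46°, λ = atan2(p_y, p_x) ≈ 171.12°.

≈ 58.5°N, 171.1°E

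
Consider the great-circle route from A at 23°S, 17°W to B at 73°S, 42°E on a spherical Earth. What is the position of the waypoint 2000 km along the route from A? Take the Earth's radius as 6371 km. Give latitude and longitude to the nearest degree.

From cos δ = sin φ₁ sin φ₂ + cos φ₁ cos φ₂ cos Δλ, the central angle is δ ≈ 1.033 rad (59.2°). The total great-circle distance is δ·R ≈ 1.033 × 6371 ≈ 6581 km, so the target fraction is f = 2000/6581 ≈ 0.304.
Interpolate at f ≈ 0.304 with slerp weights a = sin((1−f)δ)/sin δ ≈ 0.767, b = sin(fδ)/sin δ ≈ 0.360.
p = a·p₁ + b·p₂ ≈ (0.753, -0.136, -0.644); φ = arcsin(p_z) ≈ -40.05°, λ = atan2(p_y, p_x) ≈ -10.24°.

≈ 40°S, 10°W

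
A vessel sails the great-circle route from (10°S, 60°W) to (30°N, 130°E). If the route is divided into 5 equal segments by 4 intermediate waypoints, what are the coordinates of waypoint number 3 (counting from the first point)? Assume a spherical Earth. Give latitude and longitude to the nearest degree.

From cos δ = sin φ₁ sin φ₂ + cos φ₁ cos φ₂ cos Δλ, the central angle is δ ≈ 2.756 rad (157.9°).
Interpolate at f = 3/5 with slerp weights a = sin((1−f)δ)/sin δ ≈ 2.375, b = sin(fδ)/sin δ ≈ 2.652.
p = a·p₁ + b·p₂ ≈ (-0.307, -0.266, 0.914); φ = arcsin(p_z) ≈ 66.03°, λ = atan2(p_y, p_x) ≈ -139.09°.

≈ (66°N, 139°W)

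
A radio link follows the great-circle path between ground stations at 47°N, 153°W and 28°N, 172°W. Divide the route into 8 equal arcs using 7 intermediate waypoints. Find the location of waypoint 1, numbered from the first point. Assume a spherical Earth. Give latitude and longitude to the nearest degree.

≈ 45°N, 156°W

Convert each endpoint to a unit vector on the sphere (x = cos φ cos λ, y = cos φ sin λ, z = sin φ).
The central angle between the endpoints is δ = arccos(p₁·p₂) ≈ 0.421 rad (24.1°).
Interpolate at f = 1/8 with slerp weights a = sin((1−f)δ)/sin δ ≈ 0.881, b = sin(fδ)/sin δ ≈ 0.129.
p = a·p₁ + b·p₂ ≈ (-0.648, -0.289, 0.705); φ = arcsin(p_z) ≈ 44.82°, λ = atan2(p_y, p_x) ≈ -155.99°.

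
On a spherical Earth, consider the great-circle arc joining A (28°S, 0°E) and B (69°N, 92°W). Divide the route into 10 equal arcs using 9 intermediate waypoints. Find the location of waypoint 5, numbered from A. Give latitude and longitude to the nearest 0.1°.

The haversine formula gives a central angle δ ≈ 2.037 rad (116.7°) between the endpoints.
Interpolate at f = 5/10 with slerp weights a = sin((1−f)δ)/sin δ ≈ 0.953, b = sin(fδ)/sin δ ≈ 0.953.
p = a·p₁ + b·p₂ ≈ (0.829, -0.341, 0.442); φ = arcsin(p_z) ≈ 26.25°, λ = atan2(p_y, p_x) ≈ -22.37°.

≈ (26.2°N, 22.4°W)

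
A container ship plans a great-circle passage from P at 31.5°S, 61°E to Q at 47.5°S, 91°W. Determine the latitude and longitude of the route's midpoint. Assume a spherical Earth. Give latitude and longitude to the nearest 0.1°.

≈ 72.1°S, 9.9°E

From cos δ = sin φ₁ sin φ₂ + cos φ₁ cos φ₂ cos Δλ, the central angle is δ ≈ 1.694 rad (97.1°).
Interpolate at f = 1/2 with slerp weights a = sin((1−f)δ)/sin δ ≈ 0.755, b = sin(fδ)/sin δ ≈ 0.755.
p = a·p₁ + b·p₂ ≈ (0.303, 0.053, -0.951); φ = arcsin(p_z) ≈ -72.07°, λ = atan2(p_y, p_x) ≈ 9.92°.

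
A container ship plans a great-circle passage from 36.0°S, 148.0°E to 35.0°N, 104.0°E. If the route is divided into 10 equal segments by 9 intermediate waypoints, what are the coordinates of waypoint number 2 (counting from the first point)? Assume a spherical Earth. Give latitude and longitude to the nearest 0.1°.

≈ 22.1°S, 137.9°E

Convert each endpoint to a unit vector on the sphere (x = cos φ cos λ, y = cos φ sin λ, z = sin φ).
The central angle between the endpoints is δ = arccos(p₁·p₂) ≈ 1.431 rad (82.0°).
Interpolate at f = 2/10 with slerp weights a = sin((1−f)δ)/sin δ ≈ 0.920, b = sin(fδ)/sin δ ≈ 0.285.
p = a·p₁ + b·p₂ ≈ (-0.687, 0.621, -0.377); φ = arcsin(p_z) ≈ -22.15°, λ = atan2(p_y, p_x) ≈ 137.91°.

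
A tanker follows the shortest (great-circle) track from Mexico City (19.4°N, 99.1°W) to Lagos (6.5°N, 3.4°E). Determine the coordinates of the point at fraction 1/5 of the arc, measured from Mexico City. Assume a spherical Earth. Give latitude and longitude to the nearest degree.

≈ (22°N, 78°W)

Convert each endpoint to a unit vector on the sphere (x = cos φ cos λ, y = cos φ sin λ, z = sin φ).
The central angle between the endpoints is δ = arccos(p₁·p₂) ≈ 1.737 rad (99.5°).
Interpolate at f = 1/5 with slerp weights a = sin((1−f)δ)/sin δ ≈ 0.997, b = sin(fδ)/sin δ ≈ 0.345.
p = a·p₁ + b·p₂ ≈ (0.194, -0.909, 0.370); φ = arcsin(p_z) ≈ 21.74°, λ = atan2(p_y, p_x) ≈ -77.97°.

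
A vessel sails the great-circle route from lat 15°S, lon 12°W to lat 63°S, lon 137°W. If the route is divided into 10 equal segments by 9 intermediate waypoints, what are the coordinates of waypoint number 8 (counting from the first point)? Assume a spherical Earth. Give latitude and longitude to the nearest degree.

≈ lat 69°S, lon 93°W

Convert each endpoint to a unit vector on the sphere (x = cos φ cos λ, y = cos φ sin λ, z = sin φ).
The central angle between the endpoints is δ = arccos(p₁·p₂) ≈ 1.592 rad (91.2°).
Interpolate at f = 8/10 with slerp weights a = sin((1−f)δ)/sin δ ≈ 0.313, b = sin(fδ)/sin δ ≈ 0.956.
p = a·p₁ + b·p₂ ≈ (-0.022, -0.359, -0.933); φ = arcsin(p_z) ≈ -68.92°, λ = atan2(p_y, p_x) ≈ -93.46°.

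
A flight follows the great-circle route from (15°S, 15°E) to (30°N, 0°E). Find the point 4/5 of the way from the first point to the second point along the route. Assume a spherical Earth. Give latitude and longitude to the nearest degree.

≈ (21°N, 3°E)

Write both endpoints as unit vectors p₁, p₂ with components (cos φ cos λ, cos φ sin λ, sin φ).
The central angle between the endpoints is δ = arccos(p₁·p₂) ≈ 0.825 rad (47.3°).
Interpolate at f = 4/5 with slerp weights a = sin((1−f)δ)/sin δ ≈ 0.224, b = sin(fδ)/sin δ ≈ 0.835.
p = a·p₁ + b·p₂ ≈ (0.931, 0.056, 0.359); φ = arcsin(p_z) ≈ 21.07°, λ = atan2(p_y, p_x) ≈ 3.43°.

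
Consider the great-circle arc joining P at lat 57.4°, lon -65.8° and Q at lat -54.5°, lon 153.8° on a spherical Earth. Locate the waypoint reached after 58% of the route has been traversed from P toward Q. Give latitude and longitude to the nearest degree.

≈ lat -6°, lon -149°

The haversine formula gives a central angle δ ≈ 2.757 rad (158.0°) between the endpoints.
Interpolate at f = 0.58 with slerp weights a = sin((1−f)δ)/sin δ ≈ 2.441, b = sin(fδ)/sin δ ≈ 2.664.
p = a·p₁ + b·p₂ ≈ (-0.849, -0.517, -0.112); φ = arcsin(p_z) ≈ -6.45°, λ = atan2(p_y, p_x) ≈ -148.68°.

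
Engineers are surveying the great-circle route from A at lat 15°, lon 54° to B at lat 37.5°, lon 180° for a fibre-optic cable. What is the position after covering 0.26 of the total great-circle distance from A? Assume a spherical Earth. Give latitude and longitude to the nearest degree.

≈ lat 34°, lon 76°

Convert each endpoint to a unit vector on the sphere (x = cos φ cos λ, y = cos φ sin λ, z = sin φ).
The central angle between the endpoints is δ = arccos(p₁·p₂) ≈ 1.868 rad (107.0°).
Interpolate at f = 0.26 with slerp weights a = sin((1−f)δ)/sin δ ≈ 1.027, b = sin(fδ)/sin δ ≈ 0.488.
p = a·p₁ + b·p₂ ≈ (0.196, 0.803, 0.563); φ = arcsin(p_z) ≈ 34.27°, λ = atan2(p_y, p_x) ≈ 76.28°.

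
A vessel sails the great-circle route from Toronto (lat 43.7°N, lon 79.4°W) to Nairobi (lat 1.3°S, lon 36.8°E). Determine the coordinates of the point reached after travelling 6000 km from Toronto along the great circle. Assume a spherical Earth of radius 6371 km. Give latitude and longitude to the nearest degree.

From cos δ = sin φ₁ sin φ₂ + cos φ₁ cos φ₂ cos Δλ, the central angle is δ ≈ 1.912 rad (109.6°). The total great-circle distance is δ·R ≈ 1.912 × 6371 ≈ 12182 km, so the target fraction is f = 6000/12182 ≈ 0.493.
Interpolate at f ≈ 0.493 with slerp weights a = sin((1−f)δ)/sin δ ≈ 0.876, b = sin(fδ)/sin δ ≈ 0.858.
p = a·p₁ + b·p₂ ≈ (0.803, -0.108, 0.585); φ = arcsin(p_z) ≈ 35.84°, λ = atan2(p_y, p_x) ≈ -7.68°.

≈ lat 36°N, lon 8°W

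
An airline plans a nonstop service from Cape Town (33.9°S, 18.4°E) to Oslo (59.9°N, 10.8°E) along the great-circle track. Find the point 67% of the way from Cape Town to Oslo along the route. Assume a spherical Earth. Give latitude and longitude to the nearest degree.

≈ 29°N, 15°E

Convert each endpoint to a unit vector on the sphere (x = cos φ cos λ, y = cos φ sin λ, z = sin φ).
The central angle between the endpoints is δ = arccos(p₁·p₂) ≈ 1.641 rad (94.0°).
Interpolate at f = 0.67 with slerp weights a = sin((1−f)δ)/sin δ ≈ 0.517, b = sin(fδ)/sin δ ≈ 0.893.
p = a·p₁ + b·p₂ ≈ (0.847, 0.219, 0.484); φ = arcsin(p_z) ≈ 28.98°, λ = atan2(p_y, p_x) ≈ 14.52°.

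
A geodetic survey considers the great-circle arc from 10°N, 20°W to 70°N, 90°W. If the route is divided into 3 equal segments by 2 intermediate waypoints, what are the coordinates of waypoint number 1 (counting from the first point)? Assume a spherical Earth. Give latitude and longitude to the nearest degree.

Write both endpoints as unit vectors p₁, p₂ with components (cos φ cos λ, cos φ sin λ, sin φ).
The central angle between the endpoints is δ = arccos(p₁·p₂) ≈ 1.289 rad (73.8°).
Interpolate at f = 1/3 with slerp weights a = sin((1−f)δ)/sin δ ≈ 0.788, b = sin(fδ)/sin δ ≈ 0.434.
p = a·p₁ + b·p₂ ≈ (0.730, -0.414, 0.544); φ = arcsin(p_z) ≈ 32.98°, λ = atan2(p_y, p_x) ≈ -29.56°.

≈ 33°N, 30°W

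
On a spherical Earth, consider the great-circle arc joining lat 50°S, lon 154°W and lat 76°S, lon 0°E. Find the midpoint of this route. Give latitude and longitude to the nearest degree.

Write both endpoints as unit vectors p₁, p₂ with components (cos φ cos λ, cos φ sin λ, sin φ).
The central angle between the endpoints is δ = arccos(p₁·p₂) ≈ 0.923 rad (52.9°).
Interpolate at f = 1/2 with slerp weights a = sin((1−f)δ)/sin δ ≈ 0.558, b = sin(fδ)/sin δ ≈ 0.558.
p = a·p₁ + b·p₂ ≈ (-0.188, -0.157, -0.970); φ = arcsin(p_z) ≈ -75.83°, λ = atan2(p_y, p_x) ≈ -140.00°.

≈ lat 76°S, lon 140°W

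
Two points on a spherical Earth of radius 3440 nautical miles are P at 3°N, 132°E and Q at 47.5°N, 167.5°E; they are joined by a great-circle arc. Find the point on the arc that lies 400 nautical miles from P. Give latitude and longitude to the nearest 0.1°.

Write both endpoints as unit vectors p₁, p₂ with components (cos φ cos λ, cos φ sin λ, sin φ).
The central angle between the endpoints is δ = arccos(p₁·p₂) ≈ 0.942 rad (54.0°). The total great-circle distance is δ·R ≈ 0.942 × 3440 ≈ 3242 nmi, so the target fraction is f = 400/3242 ≈ 0.123.
Interpolate at f ≈ 0.123 with slerp weights a = sin((1−f)δ)/sin δ ≈ 0.909, b = sin(fδ)/sin δ ≈ 0.143.
p = a·p₁ + b·p₂ ≈ (-0.702, 0.696, 0.153); φ = arcsin(p_z) ≈ 8.82°, λ = atan2(p_y, p_x) ≈ 135.26°.

≈ 8.8°N, 135.3°E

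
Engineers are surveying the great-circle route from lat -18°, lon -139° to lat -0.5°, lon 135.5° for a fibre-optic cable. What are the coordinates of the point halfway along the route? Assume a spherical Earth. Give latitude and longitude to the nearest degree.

≈ lat -13°, lon 177°

From cos δ = sin φ₁ sin φ₂ + cos φ₁ cos φ₂ cos Δλ, the central angle is δ ≈ 1.493 rad (85.6°).
Interpolate at f = 1/2 with slerp weights a = sin((1−f)δ)/sin δ ≈ 0.681, b = sin(fδ)/sin δ ≈ 0.681.
p = a·p₁ + b·p₂ ≈ (-0.975, 0.052, -0.216); φ = arcsin(p_z) ≈ -12.50°, λ = atan2(p_y, p_x) ≈ 176.92°.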